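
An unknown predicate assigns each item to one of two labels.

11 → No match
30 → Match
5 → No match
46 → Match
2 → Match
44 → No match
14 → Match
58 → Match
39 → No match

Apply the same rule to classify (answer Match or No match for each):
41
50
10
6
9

No match, Match, Match, Match, No match

The common property of the 'Match' items is: ≡ 2 (mod 4). No 'No match' item has it.
41: 41 mod 4 = 1 — fails this test, so No match. 50: 50 mod 4 = 2 — satisfies this, so Match. 10: 10 mod 4 = 2 — satisfies this, so Match. 6: 6 mod 4 = 2 — satisfies this, so Match. 9: 9 mod 4 = 1 — fails this test, so No match.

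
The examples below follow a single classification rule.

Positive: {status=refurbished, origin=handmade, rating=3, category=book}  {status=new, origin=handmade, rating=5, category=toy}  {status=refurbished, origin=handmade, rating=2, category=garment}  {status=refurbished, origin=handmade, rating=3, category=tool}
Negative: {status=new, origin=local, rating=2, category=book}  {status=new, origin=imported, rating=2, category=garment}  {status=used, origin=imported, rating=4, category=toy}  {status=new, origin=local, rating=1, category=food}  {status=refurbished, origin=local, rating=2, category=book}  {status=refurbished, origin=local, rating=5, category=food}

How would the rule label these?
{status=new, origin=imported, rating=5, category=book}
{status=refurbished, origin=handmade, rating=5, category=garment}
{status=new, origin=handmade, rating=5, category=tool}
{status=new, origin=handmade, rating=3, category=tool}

Negative, Positive, Positive, Positive

The distinguishing property — origin is handmade — holds for all the 'Positive' cases and none of the 'Negative' cases.
{status=new, origin=imported, rating=5, category=book}: origin is imported — does not pass, so Negative. {status=refurbished, origin=handmade, rating=5, category=garment}: origin is handmade — checks out, so Positive. {status=new, origin=handmade, rating=5, category=tool}: origin is handmade — checks out, so Positive. {status=new, origin=handmade, rating=3, category=tool}: origin is handmade — checks out, so Positive.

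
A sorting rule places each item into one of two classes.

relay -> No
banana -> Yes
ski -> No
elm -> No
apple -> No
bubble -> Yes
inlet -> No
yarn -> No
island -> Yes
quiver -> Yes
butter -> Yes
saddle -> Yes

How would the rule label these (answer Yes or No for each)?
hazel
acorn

A rule that fits every label: length 6 — true of each 'Yes' example, false of each 'No' one.
hazel: length 5 — lacks this property, so No.
acorn: length 5 — lacks this property, so No.

No, No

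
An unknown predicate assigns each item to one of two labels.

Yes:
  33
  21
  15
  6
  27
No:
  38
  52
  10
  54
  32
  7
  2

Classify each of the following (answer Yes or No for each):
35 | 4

No, No

The pattern is that an item is 'Yes' exactly when: multiple of 3 AND at most 33.
35 — 35 = 3·11 + 2, 35 > 33, hence No.
4 — 4 = 3·1 + 1, 4 ≤ 33, hence No.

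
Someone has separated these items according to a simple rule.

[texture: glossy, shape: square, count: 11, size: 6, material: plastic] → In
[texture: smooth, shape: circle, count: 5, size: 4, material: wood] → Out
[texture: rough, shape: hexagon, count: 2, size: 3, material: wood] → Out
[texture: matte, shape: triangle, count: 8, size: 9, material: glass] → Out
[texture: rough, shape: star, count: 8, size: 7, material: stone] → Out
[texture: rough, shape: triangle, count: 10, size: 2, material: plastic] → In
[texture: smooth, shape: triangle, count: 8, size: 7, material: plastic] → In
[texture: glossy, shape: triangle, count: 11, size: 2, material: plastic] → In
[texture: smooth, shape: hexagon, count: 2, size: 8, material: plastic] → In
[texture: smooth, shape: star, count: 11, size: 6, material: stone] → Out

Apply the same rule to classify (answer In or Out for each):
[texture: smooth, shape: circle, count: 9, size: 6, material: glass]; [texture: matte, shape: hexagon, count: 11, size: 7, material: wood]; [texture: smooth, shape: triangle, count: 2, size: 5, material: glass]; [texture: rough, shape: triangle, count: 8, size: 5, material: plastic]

Out, Out, Out, In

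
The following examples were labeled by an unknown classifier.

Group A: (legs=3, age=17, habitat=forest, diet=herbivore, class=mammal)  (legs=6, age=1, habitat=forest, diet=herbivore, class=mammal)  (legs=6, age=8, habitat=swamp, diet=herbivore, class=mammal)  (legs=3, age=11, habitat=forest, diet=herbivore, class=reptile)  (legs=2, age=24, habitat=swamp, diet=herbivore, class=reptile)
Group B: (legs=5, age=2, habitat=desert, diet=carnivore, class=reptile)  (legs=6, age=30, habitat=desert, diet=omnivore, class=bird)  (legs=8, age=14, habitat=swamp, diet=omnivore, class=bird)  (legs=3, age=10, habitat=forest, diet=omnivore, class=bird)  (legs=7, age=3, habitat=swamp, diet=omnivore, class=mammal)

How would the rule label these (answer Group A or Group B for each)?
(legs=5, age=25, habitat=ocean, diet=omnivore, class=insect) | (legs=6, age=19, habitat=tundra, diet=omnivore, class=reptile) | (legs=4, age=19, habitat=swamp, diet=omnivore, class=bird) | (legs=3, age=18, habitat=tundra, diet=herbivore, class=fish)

Group B, Group B, Group B, Group A

All 'Group A' examples share one property — diet is herbivore — and every 'Group B' example lacks it.
(legs=5, age=25, habitat=ocean, diet=omnivore, class=insect): Group B (diet is omnivore). (legs=6, age=19, habitat=tundra, diet=omnivore, class=reptile): Group B (diet is omnivore). (legs=4, age=19, habitat=swamp, diet=omnivore, class=bird): Group B (diet is omnivore). (legs=3, age=18, habitat=tundra, diet=herbivore, class=fish): Group A (diet is herbivore).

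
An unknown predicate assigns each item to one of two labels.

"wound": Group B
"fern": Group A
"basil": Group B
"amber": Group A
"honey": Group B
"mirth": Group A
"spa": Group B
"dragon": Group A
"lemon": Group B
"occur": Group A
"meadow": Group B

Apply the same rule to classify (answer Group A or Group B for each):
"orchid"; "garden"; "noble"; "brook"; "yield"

Group A, Group A, Group B, Group A, Group B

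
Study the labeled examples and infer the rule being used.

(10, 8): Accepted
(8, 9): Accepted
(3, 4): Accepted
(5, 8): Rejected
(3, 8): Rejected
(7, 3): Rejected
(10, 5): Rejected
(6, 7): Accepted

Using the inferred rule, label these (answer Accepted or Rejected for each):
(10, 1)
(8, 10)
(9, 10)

Every 'Accepted' example satisfies: |first − second| ≤ 2. None of the 'Rejected' examples do.
(10, 1): |10−1| = 9, doesn't qualify → Rejected.
(8, 10): |8−10| = 2, qualifies → Accepted.
(9, 10): |9−10| = 1, qualifies → Accepted.

Rejected, Accepted, Accepted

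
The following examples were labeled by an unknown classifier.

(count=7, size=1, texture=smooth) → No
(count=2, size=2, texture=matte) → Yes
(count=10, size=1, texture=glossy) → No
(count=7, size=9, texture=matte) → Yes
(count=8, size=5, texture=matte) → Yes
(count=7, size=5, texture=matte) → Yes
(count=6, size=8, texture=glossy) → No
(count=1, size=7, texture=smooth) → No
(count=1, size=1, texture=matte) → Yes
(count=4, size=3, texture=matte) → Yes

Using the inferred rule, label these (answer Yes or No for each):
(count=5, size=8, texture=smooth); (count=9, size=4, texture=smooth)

No, No

The distinguishing property — texture is matte — holds for all the 'Yes' cases and none of the 'No' cases.
(count=5, size=8, texture=smooth) → texture is smooth → No.
(count=9, size=4, texture=smooth) → texture is smooth → No.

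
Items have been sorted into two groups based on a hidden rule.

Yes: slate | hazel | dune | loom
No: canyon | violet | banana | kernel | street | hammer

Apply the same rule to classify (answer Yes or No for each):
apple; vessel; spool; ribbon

Yes, No, Yes, No

'Yes' ⟺ length ≤ 5.
apple: Yes (length 5). vessel: No (length 6). spool: Yes (length 5). ribbon: No (length 6).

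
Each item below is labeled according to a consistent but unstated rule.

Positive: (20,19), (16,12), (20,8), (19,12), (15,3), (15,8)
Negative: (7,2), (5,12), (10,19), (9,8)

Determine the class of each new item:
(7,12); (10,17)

The rule appears to be: first ≥ 12.
(7,12) → first 7 → Negative.
(10,17) → first 10 → Negative.

Negative, Negative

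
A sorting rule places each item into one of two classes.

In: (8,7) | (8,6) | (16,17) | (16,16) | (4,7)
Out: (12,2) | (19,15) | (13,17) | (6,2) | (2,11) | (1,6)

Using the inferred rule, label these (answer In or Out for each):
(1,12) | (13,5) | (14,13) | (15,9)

Out, Out, In, Out

A rule that fits every label: |first − second| ≤ 3 — true of each 'In' example, false of each 'Out' one.
(1,12) → |1−12| = 11 → Out. (13,5) → |13−5| = 8 → Out. (14,13) → |14−13| = 1 → In. (15,9) → |15−9| = 6 → Out.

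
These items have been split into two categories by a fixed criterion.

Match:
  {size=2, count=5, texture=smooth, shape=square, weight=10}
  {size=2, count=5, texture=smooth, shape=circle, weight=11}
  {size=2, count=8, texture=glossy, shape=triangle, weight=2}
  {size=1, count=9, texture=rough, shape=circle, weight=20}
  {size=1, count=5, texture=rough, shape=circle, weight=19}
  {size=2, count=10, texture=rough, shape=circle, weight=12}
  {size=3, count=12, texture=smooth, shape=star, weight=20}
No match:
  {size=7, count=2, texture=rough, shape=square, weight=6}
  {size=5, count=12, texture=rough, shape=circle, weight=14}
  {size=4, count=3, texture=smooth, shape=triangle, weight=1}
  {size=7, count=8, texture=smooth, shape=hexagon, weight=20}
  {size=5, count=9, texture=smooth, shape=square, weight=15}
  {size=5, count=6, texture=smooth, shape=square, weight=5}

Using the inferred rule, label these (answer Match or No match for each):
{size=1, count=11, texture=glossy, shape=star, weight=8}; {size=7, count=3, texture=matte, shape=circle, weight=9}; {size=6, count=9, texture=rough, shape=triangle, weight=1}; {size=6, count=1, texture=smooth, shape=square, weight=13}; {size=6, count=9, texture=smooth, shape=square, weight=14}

Match, No match, No match, No match, No match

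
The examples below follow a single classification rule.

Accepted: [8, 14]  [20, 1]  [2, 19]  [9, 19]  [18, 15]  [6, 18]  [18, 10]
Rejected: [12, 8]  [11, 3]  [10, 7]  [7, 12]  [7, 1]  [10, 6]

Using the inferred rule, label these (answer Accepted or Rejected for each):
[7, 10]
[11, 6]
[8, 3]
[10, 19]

Rejected, Rejected, Rejected, Accepted

Every 'Accepted' example satisfies: sum ≥ 21. None of the 'Rejected' examples do.
[7, 10] → 7+10 = 17 → Rejected. [11, 6] → 11+6 = 17 → Rejected. [8, 3] → 8+3 = 11 → Rejected. [10, 19] → 10+19 = 29 → Accepted.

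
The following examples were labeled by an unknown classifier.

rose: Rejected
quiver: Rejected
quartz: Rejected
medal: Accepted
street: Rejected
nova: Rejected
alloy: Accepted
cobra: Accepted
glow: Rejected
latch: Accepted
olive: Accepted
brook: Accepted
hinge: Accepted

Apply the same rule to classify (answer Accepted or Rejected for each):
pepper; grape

Rejected, Accepted

One predicate separates the groups cleanly: odd length.
pepper: length 6, does not satisfy this → Rejected. grape: length 5, satisfies this → Accepted.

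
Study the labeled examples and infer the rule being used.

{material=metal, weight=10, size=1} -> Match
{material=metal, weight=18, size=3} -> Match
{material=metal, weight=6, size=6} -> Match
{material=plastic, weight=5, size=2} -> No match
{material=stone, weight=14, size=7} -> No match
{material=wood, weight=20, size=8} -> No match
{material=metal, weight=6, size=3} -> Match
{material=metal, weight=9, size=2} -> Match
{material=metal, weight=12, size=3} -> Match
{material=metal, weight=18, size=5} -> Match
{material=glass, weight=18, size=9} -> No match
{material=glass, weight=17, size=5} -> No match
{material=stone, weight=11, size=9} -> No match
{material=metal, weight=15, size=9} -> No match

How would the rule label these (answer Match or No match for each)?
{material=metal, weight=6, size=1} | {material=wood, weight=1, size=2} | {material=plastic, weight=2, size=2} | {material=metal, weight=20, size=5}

Match, No match, No match, Match

One predicate separates the groups cleanly: material is metal AND size ≤ 6.
{material=metal, weight=6, size=1}: material is metal, size = 1 — checks out, so Match.
{material=wood, weight=1, size=2}: material is wood, size = 2 — fails this test, so No match.
{material=plastic, weight=2, size=2}: material is plastic, size = 2 — fails this test, so No match.
{material=metal, weight=20, size=5}: material is metal, size = 5 — checks out, so Match.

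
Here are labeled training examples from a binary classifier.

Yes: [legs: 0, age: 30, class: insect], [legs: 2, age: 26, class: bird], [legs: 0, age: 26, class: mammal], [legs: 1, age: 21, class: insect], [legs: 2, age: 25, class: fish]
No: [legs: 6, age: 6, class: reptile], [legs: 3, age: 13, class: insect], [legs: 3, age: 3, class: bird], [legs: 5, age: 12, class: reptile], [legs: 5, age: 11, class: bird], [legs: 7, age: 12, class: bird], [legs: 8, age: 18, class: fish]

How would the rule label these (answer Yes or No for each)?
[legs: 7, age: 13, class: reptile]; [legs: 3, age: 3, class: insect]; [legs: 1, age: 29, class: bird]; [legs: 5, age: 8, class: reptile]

The rule appears to be: age ≥ 21.
[legs: 7, age: 13, class: reptile]: age = 13, does not fit → No. [legs: 3, age: 3, class: insect]: age = 3, does not fit → No. [legs: 1, age: 29, class: bird]: age = 29, has this property → Yes. [legs: 5, age: 8, class: reptile]: age = 8, does not fit → No.

No, No, Yes, No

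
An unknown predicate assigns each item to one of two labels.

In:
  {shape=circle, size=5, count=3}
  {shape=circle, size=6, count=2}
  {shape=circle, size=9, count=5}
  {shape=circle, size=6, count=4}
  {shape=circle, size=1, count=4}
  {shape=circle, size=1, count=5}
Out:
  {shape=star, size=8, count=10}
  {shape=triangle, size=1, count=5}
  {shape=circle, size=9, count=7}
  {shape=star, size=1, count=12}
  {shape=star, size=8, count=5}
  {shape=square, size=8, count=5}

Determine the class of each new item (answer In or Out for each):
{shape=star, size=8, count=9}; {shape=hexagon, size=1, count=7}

One predicate separates the groups cleanly: shape is circle AND count ≤ 5.
{shape=star, size=8, count=9}: Out (shape is star, count = 9). {shape=hexagon, size=1, count=7}: Out (shape is hexagon, count = 7).

Out, Out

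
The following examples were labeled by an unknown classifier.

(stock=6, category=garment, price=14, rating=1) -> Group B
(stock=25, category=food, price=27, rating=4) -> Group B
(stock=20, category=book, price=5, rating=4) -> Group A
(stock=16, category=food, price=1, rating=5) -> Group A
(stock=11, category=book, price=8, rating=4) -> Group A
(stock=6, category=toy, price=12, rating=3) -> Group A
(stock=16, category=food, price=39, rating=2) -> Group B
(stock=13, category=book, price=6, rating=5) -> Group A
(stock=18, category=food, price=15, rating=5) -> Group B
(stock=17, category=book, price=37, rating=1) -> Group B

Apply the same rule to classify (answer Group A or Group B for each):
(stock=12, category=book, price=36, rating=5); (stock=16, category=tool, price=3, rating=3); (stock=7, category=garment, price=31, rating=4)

Group B, Group A, Group B

The common property of the 'Group A' items is: price ≤ 12. No 'Group B' item has it.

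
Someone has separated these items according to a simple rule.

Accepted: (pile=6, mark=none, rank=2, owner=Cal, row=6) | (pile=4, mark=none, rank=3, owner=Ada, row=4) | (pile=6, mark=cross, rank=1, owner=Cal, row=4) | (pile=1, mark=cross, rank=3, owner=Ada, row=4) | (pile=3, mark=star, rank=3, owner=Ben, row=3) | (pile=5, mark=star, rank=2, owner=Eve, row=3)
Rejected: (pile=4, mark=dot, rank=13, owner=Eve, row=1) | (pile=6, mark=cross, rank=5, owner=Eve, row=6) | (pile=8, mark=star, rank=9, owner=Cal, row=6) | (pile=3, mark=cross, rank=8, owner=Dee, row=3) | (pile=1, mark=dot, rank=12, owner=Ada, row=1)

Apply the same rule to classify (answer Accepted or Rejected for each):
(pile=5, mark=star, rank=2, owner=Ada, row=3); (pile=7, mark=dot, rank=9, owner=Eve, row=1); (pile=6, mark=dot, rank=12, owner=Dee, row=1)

Every 'Accepted' example satisfies: rank ≤ 3. None of the 'Rejected' examples do.
(pile=5, mark=star, rank=2, owner=Ada, row=3): rank = 2 — satisfies this, so Accepted.
(pile=7, mark=dot, rank=9, owner=Eve, row=1): rank = 9 — does not satisfy this, so Rejected.
(pile=6, mark=dot, rank=12, owner=Dee, row=1): rank = 12 — does not satisfy this, so Rejected.

Accepted, Rejected, Rejected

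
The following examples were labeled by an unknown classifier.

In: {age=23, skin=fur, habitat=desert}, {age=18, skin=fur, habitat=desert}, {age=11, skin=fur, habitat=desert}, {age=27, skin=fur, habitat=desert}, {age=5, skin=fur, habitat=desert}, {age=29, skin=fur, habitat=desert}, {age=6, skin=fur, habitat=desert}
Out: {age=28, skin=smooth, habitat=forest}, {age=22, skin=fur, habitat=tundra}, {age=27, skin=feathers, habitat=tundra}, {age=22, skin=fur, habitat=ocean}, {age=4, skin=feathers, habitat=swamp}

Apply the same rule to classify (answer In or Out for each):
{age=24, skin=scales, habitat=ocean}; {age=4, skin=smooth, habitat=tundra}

Out, Out

Comparing the two groups points to one rule — habitat is desert.
{age=24, skin=scales, habitat=ocean}: habitat is ocean — doesn't match, so Out.
{age=4, skin=smooth, habitat=tundra}: habitat is tundra — doesn't match, so Out.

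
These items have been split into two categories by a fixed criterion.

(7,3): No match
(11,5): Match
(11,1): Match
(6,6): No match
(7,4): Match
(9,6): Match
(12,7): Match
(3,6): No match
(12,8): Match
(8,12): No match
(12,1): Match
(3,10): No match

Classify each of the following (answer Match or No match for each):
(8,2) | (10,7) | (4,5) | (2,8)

No match, Match, No match, No match

The rule appears to be: first > second AND sum ≥ 11.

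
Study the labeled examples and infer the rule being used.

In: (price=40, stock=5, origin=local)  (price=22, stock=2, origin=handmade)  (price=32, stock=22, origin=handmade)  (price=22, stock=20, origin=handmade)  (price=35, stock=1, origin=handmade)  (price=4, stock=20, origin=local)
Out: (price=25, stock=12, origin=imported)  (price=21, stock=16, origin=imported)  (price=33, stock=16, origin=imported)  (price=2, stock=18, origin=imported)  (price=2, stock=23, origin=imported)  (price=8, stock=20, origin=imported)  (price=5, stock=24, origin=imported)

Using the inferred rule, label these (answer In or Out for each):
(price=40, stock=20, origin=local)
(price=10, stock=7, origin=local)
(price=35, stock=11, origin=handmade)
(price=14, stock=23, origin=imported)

The simplest hypothesis consistent with all the labels is: origin is not imported.
(price=40, stock=20, origin=local): In (origin is local). (price=10, stock=7, origin=local): In (origin is local). (price=35, stock=11, origin=handmade): In (origin is handmade). (price=14, stock=23, origin=imported): Out (origin is imported).

In, In, In, Out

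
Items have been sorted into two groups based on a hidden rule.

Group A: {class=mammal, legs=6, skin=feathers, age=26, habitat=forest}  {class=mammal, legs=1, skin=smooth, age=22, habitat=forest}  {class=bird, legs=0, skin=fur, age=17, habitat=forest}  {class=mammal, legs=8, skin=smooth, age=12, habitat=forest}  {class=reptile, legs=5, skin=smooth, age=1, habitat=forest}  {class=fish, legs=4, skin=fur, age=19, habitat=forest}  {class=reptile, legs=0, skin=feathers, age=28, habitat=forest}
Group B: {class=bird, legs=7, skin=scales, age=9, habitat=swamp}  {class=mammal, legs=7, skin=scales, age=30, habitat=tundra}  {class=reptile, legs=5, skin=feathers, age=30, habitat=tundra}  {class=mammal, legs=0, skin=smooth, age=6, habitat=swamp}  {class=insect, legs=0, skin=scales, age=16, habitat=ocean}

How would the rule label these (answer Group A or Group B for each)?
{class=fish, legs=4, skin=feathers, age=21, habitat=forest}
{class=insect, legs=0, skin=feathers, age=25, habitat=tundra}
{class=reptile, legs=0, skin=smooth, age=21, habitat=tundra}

The classifier is using: habitat is forest.
Group A: {class=fish, legs=4, skin=feathers, age=21, habitat=forest}, since habitat is forest.
Group B: {class=insect, legs=0, skin=feathers, age=25, habitat=tundra}, since habitat is tundra.
Group B: {class=reptile, legs=0, skin=smooth, age=21, habitat=tundra}, since habitat is tundra.

Group A, Group B, Group B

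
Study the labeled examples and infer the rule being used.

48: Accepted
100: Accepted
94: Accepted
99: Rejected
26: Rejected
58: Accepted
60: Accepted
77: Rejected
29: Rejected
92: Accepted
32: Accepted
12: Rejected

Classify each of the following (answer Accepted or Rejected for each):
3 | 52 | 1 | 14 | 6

Rejected, Accepted, Rejected, Rejected, Rejected

The rule appears to be: even AND at least 29.
3: 3 is odd, 3 < 29, does not satisfy this → Rejected. 52: 52 is even, 52 ≥ 29, has this property → Accepted. 1: 1 is odd, 1 < 29, does not satisfy this → Rejected. 14: 14 is even, 14 < 29, does not satisfy this → Rejected. 6: 6 is even, 6 < 29, does not satisfy this → Rejected.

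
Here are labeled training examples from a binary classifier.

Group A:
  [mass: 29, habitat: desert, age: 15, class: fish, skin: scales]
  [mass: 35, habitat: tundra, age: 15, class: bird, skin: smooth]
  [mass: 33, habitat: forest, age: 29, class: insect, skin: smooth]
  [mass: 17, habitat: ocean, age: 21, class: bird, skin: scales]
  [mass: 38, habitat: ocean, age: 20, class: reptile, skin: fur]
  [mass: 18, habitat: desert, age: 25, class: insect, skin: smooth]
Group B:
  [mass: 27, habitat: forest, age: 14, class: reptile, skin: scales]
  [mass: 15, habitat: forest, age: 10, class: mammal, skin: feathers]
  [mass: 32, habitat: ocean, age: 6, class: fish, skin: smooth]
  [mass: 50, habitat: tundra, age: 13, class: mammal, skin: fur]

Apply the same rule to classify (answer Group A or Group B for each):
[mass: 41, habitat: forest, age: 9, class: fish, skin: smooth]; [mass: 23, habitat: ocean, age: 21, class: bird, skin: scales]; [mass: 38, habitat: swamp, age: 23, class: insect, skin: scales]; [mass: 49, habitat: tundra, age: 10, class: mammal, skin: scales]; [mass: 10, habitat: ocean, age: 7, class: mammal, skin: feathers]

Group B, Group A, Group A, Group B, Group B

The simplest hypothesis consistent with all the labels is: age ≥ 15.
Group B: [mass: 41, habitat: forest, age: 9, class: fish, skin: smooth], since age = 9. Group A: [mass: 23, habitat: ocean, age: 21, class: bird, skin: scales], since age = 21. Group A: [mass: 38, habitat: swamp, age: 23, class: insect, skin: scales], since age = 23. Group B: [mass: 49, habitat: tundra, age: 10, class: mammal, skin: scales], since age = 10. Group B: [mass: 10, habitat: ocean, age: 7, class: mammal, skin: feathers], since age = 7.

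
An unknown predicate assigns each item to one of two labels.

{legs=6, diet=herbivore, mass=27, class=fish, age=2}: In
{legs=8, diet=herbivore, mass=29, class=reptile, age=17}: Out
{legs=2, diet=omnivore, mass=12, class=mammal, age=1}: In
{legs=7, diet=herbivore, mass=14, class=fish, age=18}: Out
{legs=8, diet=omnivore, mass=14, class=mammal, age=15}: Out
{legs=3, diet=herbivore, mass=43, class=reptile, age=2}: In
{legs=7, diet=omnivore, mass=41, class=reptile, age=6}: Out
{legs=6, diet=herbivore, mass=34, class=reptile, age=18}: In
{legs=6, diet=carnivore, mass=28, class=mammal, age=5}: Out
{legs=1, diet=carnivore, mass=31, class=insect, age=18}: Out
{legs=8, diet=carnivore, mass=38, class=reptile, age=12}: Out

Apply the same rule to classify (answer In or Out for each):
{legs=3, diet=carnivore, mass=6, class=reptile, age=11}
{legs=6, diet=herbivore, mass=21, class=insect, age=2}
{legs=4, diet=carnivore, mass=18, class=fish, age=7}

Out, In, Out

A rule that fits every label: mass = 34 OR age ≤ 2 — true of each 'In' example, false of each 'Out' one.
{legs=3, diet=carnivore, mass=6, class=reptile, age=11}: mass = 6, age = 11 — fails this test, so Out.
{legs=6, diet=herbivore, mass=21, class=insect, age=2}: mass = 21, age = 2 — matches, so In.
{legs=4, diet=carnivore, mass=18, class=fish, age=7}: mass = 18, age = 7 — fails this test, so Out.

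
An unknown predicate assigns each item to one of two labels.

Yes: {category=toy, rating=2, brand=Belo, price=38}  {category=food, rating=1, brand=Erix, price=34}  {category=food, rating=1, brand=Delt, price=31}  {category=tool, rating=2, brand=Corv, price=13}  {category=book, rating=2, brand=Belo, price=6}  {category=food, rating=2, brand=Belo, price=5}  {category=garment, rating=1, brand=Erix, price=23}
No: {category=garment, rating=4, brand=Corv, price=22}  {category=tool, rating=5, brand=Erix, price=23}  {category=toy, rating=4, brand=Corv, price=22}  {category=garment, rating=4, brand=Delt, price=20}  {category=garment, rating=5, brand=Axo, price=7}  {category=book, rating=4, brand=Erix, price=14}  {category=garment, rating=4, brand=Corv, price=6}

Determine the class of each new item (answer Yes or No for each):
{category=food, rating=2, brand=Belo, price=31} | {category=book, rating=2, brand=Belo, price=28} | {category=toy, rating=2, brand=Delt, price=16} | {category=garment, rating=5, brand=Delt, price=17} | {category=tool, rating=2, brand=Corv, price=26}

Yes, Yes, Yes, No, Yes

The distinguishing property — rating ≤ 2 — holds for all the 'Yes' cases and none of the 'No' cases.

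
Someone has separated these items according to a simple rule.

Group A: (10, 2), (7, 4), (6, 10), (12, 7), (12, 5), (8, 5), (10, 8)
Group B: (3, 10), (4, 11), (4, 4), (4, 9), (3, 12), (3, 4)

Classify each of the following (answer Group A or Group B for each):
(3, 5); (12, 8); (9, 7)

Group B, Group A, Group A

All 'Group A' examples share one property — first ≥ 5 — and every 'Group B' example lacks it.
(3, 5) — first 3, hence Group B.
(12, 8) — first 12, hence Group A.
(9, 7) — first 9, hence Group A.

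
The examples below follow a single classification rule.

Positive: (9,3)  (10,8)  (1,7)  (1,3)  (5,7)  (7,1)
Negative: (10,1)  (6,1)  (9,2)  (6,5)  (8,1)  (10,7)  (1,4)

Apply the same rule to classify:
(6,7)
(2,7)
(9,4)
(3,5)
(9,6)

The rule appears to be: sum is even.

Negative, Negative, Negative, Positive, Negative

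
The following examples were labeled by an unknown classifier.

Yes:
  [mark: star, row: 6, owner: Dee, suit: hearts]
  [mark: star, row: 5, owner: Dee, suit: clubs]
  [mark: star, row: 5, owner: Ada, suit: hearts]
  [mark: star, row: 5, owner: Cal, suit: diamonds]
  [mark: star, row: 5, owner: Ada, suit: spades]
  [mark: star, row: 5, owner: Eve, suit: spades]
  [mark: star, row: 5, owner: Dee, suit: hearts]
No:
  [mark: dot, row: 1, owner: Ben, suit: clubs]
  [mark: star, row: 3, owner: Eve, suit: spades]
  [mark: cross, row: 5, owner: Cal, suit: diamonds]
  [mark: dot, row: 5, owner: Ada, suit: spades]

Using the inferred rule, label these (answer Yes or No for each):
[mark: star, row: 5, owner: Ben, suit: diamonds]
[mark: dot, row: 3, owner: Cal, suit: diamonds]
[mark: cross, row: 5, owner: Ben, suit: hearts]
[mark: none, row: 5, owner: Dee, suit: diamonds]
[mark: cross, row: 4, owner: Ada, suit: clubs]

The distinguishing property — mark is star AND row ≥ 5 — holds for all the 'Yes' cases and none of the 'No' cases.
[mark: star, row: 5, owner: Ben, suit: diamonds] → mark is star, row = 5 → Yes. [mark: dot, row: 3, owner: Cal, suit: diamonds] → mark is dot, row = 3 → No. [mark: cross, row: 5, owner: Ben, suit: hearts] → mark is cross, row = 5 → No. [mark: none, row: 5, owner: Dee, suit: diamonds] → mark is none, row = 5 → No. [mark: cross, row: 4, owner: Ada, suit: clubs] → mark is cross, row = 4 → No.

Yes, No, No, No, No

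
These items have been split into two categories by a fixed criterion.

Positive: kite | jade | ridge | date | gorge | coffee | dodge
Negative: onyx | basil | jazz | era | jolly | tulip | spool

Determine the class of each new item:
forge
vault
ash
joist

Comparing the two groups points to one rule — ends with 'e'.
forge: Positive (ends with 'e'). vault: Negative (ends with 't'). ash: Negative (ends with 'h'). joist: Negative (ends with 't').

Positive, Negative, Negative, Negative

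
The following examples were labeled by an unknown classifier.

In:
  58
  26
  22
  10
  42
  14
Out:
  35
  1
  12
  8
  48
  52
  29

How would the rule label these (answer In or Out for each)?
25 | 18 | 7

One predicate separates the groups cleanly: ≡ 2 (mod 4).
25: 25 mod 4 = 1 — lacks this property, so Out.
18: 18 mod 4 = 2 — qualifies, so In.
7: 7 mod 4 = 3 — lacks this property, so Out.

Out, In, Out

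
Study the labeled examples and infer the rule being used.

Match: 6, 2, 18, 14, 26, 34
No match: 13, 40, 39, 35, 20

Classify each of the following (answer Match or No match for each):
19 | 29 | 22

The common property of the 'Match' items is: ≡ 2 (mod 4). No 'No match' item has it.

No match, No match, Match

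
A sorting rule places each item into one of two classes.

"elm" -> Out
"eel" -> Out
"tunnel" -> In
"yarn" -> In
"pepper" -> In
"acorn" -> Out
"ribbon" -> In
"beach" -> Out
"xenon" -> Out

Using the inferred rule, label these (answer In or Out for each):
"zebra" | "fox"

Out, Out

Comparing the two groups points to one rule — even length.
"zebra" — length 5, hence Out. "fox" — length 3, hence Out.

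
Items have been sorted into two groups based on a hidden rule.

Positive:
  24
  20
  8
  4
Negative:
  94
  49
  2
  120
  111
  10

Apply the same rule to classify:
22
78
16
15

'Positive' ⟺ multiple of 4 AND at most 24.

Negative, Negative, Positive, Negative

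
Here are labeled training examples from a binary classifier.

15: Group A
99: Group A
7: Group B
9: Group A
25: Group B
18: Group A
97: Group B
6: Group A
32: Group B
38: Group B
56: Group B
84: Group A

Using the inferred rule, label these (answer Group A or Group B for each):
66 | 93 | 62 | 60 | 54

The distinguishing property — multiple of 3 — holds for all the 'Group A' cases and none of the 'Group B' cases.

Group A, Group A, Group B, Group A, Group A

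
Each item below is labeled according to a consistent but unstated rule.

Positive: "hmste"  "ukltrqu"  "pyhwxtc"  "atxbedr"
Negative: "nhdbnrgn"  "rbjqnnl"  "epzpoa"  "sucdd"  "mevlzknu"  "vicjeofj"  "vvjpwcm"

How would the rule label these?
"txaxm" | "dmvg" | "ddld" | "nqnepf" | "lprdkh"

Positive, Negative, Negative, Negative, Negative

Checking candidate rules against both groups, what survives is: contains 't'.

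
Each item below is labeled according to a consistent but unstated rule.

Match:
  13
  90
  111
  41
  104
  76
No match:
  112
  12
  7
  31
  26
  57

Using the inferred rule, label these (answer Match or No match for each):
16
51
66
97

No match, No match, No match, Match

One predicate separates the groups cleanly: ≡ 6 (mod 7).
16: 16 mod 7 = 2, fails the rule → No match.
51: 51 mod 7 = 2, fails the rule → No match.
66: 66 mod 7 = 3, fails the rule → No match.
97: 97 mod 7 = 6, meets the rule → Match.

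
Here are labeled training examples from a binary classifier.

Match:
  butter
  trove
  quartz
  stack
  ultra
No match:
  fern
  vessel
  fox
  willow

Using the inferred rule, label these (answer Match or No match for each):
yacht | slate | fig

Looking at the examples, the only property every 'Match' case has and every 'No match' case lacks is: contains 't'.
yacht: has 't', passes → Match.
slate: has 't', passes → Match.
fig: no 't', does not fit → No match.

Match, Match, No match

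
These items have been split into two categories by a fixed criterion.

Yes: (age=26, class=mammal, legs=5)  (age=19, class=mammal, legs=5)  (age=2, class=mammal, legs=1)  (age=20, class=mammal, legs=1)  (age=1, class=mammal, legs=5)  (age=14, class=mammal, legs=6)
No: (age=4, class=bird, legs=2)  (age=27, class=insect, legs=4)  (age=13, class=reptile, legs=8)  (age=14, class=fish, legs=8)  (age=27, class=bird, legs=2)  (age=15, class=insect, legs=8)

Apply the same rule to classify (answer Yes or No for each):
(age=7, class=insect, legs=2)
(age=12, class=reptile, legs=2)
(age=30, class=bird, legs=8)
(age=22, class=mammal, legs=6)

No, No, No, Yes

A rule that fits every label: class is mammal — true of each 'Yes' example, false of each 'No' one.
(age=7, class=insect, legs=2) — class is insect, hence No.
(age=12, class=reptile, legs=2) — class is reptile, hence No.
(age=30, class=bird, legs=8) — class is bird, hence No.
(age=22, class=mammal, legs=6) — class is mammal, hence Yes.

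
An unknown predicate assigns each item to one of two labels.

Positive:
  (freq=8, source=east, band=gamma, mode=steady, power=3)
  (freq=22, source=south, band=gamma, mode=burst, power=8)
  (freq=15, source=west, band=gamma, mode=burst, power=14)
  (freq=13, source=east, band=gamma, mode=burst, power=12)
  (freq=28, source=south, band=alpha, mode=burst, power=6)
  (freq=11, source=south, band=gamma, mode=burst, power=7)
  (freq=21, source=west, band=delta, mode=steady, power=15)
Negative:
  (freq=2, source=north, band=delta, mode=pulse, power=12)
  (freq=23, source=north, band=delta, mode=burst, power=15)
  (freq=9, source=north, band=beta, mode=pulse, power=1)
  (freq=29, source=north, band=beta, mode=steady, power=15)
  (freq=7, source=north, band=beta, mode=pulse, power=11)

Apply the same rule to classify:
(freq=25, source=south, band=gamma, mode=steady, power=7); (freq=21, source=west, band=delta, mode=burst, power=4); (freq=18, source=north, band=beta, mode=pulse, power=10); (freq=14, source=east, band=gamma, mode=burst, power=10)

The common property of the 'Positive' items is: source is not north. No 'Negative' item has it.
Positive: (freq=25, source=south, band=gamma, mode=steady, power=7), since source is south.
Positive: (freq=21, source=west, band=delta, mode=burst, power=4), since source is west.
Negative: (freq=18, source=north, band=beta, mode=pulse, power=10), since source is north.
Positive: (freq=14, source=east, band=gamma, mode=burst, power=10), since source is east.

Positive, Positive, Negative, Positive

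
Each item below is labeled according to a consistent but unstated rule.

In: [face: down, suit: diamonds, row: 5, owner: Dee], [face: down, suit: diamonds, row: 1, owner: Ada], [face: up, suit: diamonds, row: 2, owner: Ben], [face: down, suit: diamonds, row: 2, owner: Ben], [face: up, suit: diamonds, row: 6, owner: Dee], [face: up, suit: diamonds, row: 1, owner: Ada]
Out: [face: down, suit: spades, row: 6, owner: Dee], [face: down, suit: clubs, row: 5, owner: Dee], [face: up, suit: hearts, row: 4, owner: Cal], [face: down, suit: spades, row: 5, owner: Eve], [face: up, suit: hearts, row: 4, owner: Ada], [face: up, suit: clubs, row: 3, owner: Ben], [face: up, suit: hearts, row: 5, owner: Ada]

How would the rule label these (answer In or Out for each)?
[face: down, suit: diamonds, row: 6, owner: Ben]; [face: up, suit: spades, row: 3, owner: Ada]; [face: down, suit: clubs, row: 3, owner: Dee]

In, Out, Out

The pattern is that an item is 'In' exactly when: suit is diamonds.
[face: down, suit: diamonds, row: 6, owner: Ben]: In (suit is diamonds). [face: up, suit: spades, row: 3, owner: Ada]: Out (suit is spades). [face: down, suit: clubs, row: 3, owner: Dee]: Out (suit is clubs).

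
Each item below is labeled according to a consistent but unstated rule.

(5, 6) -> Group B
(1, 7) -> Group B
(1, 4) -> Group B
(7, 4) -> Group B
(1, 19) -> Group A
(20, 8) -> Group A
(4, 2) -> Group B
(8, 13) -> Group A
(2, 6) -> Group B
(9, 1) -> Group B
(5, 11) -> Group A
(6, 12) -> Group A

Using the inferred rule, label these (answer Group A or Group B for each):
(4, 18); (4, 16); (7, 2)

Group A, Group A, Group B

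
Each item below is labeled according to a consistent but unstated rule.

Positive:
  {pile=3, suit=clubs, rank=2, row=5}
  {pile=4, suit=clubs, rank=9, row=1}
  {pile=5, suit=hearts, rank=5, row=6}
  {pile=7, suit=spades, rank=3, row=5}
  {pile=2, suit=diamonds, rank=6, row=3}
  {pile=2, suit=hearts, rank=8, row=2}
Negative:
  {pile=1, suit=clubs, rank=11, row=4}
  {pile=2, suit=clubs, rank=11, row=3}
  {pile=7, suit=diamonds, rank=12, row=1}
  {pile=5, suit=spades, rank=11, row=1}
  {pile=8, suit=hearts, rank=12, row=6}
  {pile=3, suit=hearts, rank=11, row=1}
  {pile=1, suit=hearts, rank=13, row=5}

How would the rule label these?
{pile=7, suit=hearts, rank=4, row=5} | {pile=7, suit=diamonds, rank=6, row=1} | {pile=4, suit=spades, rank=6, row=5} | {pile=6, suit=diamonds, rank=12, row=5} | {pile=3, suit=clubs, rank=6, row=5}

Rule: rank ≤ 9. This holds for each 'Positive' example and fails for each 'Negative' one.
{pile=7, suit=hearts, rank=4, row=5}: Positive (rank = 4). {pile=7, suit=diamonds, rank=6, row=1}: Positive (rank = 6). {pile=4, suit=spades, rank=6, row=5}: Positive (rank = 6). {pile=6, suit=diamonds, rank=12, row=5}: Negative (rank = 12). {pile=3, suit=clubs, rank=6, row=5}: Positive (rank = 6).

Positive, Positive, Positive, Negative, Positive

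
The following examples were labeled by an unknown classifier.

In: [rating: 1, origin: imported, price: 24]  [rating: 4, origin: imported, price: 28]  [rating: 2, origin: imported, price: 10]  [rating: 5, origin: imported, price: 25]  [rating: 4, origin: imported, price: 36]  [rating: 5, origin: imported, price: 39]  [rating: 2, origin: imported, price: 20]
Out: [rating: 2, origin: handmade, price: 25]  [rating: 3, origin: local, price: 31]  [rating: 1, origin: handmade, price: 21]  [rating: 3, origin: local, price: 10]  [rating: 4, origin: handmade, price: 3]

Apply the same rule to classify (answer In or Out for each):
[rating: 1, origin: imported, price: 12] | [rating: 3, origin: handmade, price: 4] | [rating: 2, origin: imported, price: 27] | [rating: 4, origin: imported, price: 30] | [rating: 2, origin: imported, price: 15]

In, Out, In, In, In

The rule appears to be: origin is imported.
In: [rating: 1, origin: imported, price: 12], since origin is imported.
Out: [rating: 3, origin: handmade, price: 4], since origin is handmade.
In: [rating: 2, origin: imported, price: 27], since origin is imported.
In: [rating: 4, origin: imported, price: 30], since origin is imported.
In: [rating: 2, origin: imported, price: 15], since origin is imported.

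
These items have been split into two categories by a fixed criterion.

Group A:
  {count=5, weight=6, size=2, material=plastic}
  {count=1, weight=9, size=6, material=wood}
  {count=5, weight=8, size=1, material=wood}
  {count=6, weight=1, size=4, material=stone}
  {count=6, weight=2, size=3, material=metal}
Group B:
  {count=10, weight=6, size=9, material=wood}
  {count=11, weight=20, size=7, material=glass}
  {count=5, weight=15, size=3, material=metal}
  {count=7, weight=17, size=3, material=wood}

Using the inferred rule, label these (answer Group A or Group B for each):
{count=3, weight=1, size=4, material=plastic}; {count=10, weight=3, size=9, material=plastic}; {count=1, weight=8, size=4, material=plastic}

Group A, Group B, Group A

A rule that fits every label: size ≤ 6 AND weight ≤ 9 — true of each 'Group A' example, false of each 'Group B' one.
{count=3, weight=1, size=4, material=plastic}: Group A (size = 4, weight = 1).
{count=10, weight=3, size=9, material=plastic}: Group B (size = 9, weight = 3).
{count=1, weight=8, size=4, material=plastic}: Group A (size = 4, weight = 8).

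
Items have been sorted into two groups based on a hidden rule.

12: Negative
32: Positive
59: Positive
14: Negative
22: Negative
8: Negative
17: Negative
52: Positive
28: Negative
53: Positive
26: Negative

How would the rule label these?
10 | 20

Negative, Negative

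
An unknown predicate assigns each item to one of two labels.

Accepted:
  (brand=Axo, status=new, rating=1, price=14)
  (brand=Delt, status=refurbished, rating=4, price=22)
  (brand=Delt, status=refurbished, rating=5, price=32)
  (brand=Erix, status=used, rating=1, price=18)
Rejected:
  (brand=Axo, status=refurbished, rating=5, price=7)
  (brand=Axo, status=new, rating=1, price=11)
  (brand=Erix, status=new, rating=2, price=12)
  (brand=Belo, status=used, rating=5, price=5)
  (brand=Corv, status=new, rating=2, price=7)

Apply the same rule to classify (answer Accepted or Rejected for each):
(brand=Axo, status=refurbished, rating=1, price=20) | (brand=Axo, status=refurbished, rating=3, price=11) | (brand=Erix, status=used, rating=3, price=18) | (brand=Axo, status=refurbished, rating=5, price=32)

The pattern is that an item is 'Accepted' exactly when: price ≥ 14.
(brand=Axo, status=refurbished, rating=1, price=20): price = 20 — satisfies this, so Accepted. (brand=Axo, status=refurbished, rating=3, price=11): price = 11 — doesn't match, so Rejected. (brand=Erix, status=used, rating=3, price=18): price = 18 — satisfies this, so Accepted. (brand=Axo, status=refurbished, rating=5, price=32): price = 32 — satisfies this, so Accepted.

Accepted, Rejected, Accepted, Accepted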